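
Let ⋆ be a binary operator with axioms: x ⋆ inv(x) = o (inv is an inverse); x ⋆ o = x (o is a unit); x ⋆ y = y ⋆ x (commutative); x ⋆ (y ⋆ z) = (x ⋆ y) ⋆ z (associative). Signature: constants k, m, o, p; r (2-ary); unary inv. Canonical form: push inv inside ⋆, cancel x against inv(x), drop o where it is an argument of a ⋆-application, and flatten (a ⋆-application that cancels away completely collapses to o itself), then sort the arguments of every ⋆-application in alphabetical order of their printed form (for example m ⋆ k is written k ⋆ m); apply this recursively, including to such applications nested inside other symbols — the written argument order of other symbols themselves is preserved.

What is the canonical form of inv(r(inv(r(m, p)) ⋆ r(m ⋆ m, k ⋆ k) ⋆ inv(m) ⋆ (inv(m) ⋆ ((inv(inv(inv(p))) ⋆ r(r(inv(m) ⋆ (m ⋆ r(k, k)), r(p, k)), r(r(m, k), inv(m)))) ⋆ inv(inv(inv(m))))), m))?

Answer: inv(r(inv(m) ⋆ inv(m) ⋆ inv(m) ⋆ inv(p) ⋆ inv(r(m, p)) ⋆ r(m ⋆ m, k ⋆ k) ⋆ r(r(r(k, k), r(p, k)), r(r(m, k), inv(m))), m))

Derivation:
Push inv inside:  distribute inv over ⋆ and collapse double inv
Combine occurrences:  inv(r(inv(m) ⋆ inv(m) ⋆ inv(m) ⋆ inv(p) ⋆ inv(r(m, p)) ⋆ r(m ⋆ m, k ⋆ k) ⋆ r(r(r(k, k), r(p, k)), r(r(m, k), inv(m))), m))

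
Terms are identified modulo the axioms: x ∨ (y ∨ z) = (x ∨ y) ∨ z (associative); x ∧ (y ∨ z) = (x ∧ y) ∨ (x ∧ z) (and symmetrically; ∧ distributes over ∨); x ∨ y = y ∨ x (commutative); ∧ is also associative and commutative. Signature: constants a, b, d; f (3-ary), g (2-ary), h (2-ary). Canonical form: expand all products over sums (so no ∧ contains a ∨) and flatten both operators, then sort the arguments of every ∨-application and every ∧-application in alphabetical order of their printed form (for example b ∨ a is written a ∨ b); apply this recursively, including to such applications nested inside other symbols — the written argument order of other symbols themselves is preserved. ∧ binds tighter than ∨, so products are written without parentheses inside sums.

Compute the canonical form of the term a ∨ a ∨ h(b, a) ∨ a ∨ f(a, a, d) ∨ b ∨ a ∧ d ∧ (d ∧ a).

Answer: a ∨ a ∨ a ∨ a ∧ a ∧ d ∧ d ∨ b ∨ f(a, a, d) ∨ h(b, a)

Derivation:
Flatten:  a ∨ a ∨ h(b, a) ∨ a ∨ f(a, a, d) ∨ b ∨ a ∧ a ∧ d ∧ d
Sort arguments:  a ∨ a ∨ a ∨ a ∧ a ∧ d ∧ d ∨ b ∨ f(a, a, d) ∨ h(b, a)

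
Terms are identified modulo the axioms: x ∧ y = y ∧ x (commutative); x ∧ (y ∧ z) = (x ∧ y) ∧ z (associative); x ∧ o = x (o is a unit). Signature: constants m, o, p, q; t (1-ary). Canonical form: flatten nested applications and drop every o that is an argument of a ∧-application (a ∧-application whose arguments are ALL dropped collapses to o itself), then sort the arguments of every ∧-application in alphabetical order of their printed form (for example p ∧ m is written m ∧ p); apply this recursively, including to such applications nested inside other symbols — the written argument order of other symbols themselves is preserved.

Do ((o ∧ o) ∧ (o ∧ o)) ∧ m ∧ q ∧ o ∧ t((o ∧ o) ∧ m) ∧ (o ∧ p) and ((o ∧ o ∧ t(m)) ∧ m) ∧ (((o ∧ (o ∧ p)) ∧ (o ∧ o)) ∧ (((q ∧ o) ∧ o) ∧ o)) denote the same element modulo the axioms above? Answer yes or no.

Answer: yes — both canonical forms are m ∧ p ∧ q ∧ t(m)

Derivation:
Left:  ((o ∧ o) ∧ (o ∧ o)) ∧ m ∧ q ∧ o ∧ t((o ∧ o) ∧ m) ∧ (o ∧ p)
  Merge nested applications:  o ∧ o ∧ o ∧ o ∧ m ∧ q ∧ o ∧ t((o ∧ o) ∧ m) ∧ o ∧ p
  Canonicalize subterm:  t((o ∧ o) ∧ m)  →  t(m)
  Unit:  drop o (×6)
  Order the arguments:  m ∧ p ∧ q ∧ t(m)
Right:  ((o ∧ o ∧ t(m)) ∧ m) ∧ (((o ∧ (o ∧ p)) ∧ (o ∧ o)) ∧ (((q ∧ o) ∧ o) ∧ o))
  Un-nest:  o ∧ o ∧ t(m) ∧ m ∧ o ∧ o ∧ p ∧ o ∧ o ∧ q ∧ o ∧ o ∧ o
  Units out:  drop o (×9)
  Sort:  m ∧ p ∧ q ∧ t(m)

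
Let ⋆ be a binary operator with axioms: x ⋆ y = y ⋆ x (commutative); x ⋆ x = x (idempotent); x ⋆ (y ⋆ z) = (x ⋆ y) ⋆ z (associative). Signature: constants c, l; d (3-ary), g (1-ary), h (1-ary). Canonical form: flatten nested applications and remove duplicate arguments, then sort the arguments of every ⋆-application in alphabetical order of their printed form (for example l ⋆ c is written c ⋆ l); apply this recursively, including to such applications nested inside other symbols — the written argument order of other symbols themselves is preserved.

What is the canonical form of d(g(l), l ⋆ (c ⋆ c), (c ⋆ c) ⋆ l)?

Answer: d(g(l), c ⋆ l, c ⋆ l)

Derivation:
Work inside:  (c ⋆ c) ⋆ l
Un-nest:  c ⋆ c ⋆ l
Deduplicate:  drop duplicate c
Order the arguments:  c ⋆ l
Put back:  d(g(l), c ⋆ l, c ⋆ l)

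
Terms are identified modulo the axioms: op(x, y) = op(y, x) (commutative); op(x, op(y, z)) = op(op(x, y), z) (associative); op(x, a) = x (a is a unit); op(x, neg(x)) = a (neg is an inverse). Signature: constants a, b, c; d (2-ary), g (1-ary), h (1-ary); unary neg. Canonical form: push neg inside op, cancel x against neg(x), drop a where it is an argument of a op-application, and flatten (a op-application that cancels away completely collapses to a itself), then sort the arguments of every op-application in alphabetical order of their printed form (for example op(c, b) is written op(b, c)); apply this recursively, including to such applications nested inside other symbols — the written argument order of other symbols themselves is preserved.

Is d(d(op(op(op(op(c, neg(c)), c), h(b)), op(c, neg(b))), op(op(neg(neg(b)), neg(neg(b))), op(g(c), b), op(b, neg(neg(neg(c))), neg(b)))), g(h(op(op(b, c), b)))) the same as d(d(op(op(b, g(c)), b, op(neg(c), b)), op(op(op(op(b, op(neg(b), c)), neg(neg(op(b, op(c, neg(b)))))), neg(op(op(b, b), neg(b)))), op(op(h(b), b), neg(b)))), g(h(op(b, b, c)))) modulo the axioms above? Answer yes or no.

Answer: no — d(d(op(c, c, h(b), neg(b)), op(b, b, b, g(c), neg(c))), g(h(op(b, b, c)))) vs d(d(op(b, b, b, g(c), neg(c)), op(c, c, h(b), neg(b))), g(h(op(b, b, c))))

Derivation:
Left:  d(d(op(op(op(op(c, neg(c)), c), h(b)), op(c, neg(b))), op(op(neg(neg(b)), neg(neg(b))), op(g(c), b), op(b, neg(neg(neg(c))), neg(b)))), g(h(op(op(b, c), b))))
  Focus inside:  op(op(neg(neg(b)), neg(neg(b))), op(g(c), b), op(b, neg(neg(neg(c))), neg(b)))
  Push neg inside:  distribute neg over op and collapse double neg
  Collect terms:  op(b, b, b, g(c), neg(c))
  Put back:  d(d(op(c, c, h(b), neg(b)), op(b, b, b, g(c), neg(c))), g(h(op(b, b, c))))
Right:  d(d(op(op(b, g(c)), b, op(neg(c), b)), op(op(op(op(b, op(neg(b), c)), neg(neg(op(b, op(c, neg(b)))))), neg(op(op(b, b), neg(b)))), op(op(h(b), b), neg(b)))), g(h(op(b, b, c))))
  Descend into:  op(op(op(op(b, op(neg(b), c)), neg(neg(op(b, op(c, neg(b)))))), neg(op(op(b, b), neg(b)))), op(op(h(b), b), neg(b)))
  Push neg inside:  distribute neg over op and collapse double neg
  Combine occurrences:  op(neg(b), c, c, h(b))
  Sort:  op(c, c, h(b), neg(b))
  Reassemble:  d(d(op(b, b, b, g(c), neg(c)), op(c, c, h(b), neg(b))), g(h(op(b, b, c))))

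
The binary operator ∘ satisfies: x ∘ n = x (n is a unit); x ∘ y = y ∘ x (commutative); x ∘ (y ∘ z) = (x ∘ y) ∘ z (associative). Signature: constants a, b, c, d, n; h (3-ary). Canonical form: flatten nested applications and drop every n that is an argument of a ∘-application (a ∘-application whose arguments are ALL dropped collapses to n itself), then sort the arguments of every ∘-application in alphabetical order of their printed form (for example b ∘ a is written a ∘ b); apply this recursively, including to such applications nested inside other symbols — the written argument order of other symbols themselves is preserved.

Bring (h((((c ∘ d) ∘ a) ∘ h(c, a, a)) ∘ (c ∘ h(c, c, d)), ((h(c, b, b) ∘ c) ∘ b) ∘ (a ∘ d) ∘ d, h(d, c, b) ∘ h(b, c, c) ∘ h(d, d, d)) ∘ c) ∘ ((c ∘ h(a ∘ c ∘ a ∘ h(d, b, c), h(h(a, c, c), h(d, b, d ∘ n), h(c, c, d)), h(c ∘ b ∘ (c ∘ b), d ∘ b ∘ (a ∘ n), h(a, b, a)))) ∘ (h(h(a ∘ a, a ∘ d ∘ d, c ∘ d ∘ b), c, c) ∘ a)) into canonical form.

Merge nested applications:  h((((c ∘ d) ∘ a) ∘ h(c, a, a)) ∘ (c ∘ h(c, c, d)), ((h(c, b, b) ∘ c) ∘ b) ∘ (a ∘ d) ∘ d, h(d, c, b) ∘ h(b, c, c) ∘ h(d, d, d)) ∘ c ∘ c ∘ h(a ∘ c ∘ a ∘ h(d, b, c), h(h(a, c, c), h(d, b, d ∘ n), h(c, c, d)), h(c ∘ b ∘ (c ∘ b), d ∘ b ∘ (a ∘ n), h(a, b, a))) ∘ h(h(a ∘ a, a ∘ d ∘ d, c ∘ d ∘ b), c, c) ∘ a
Canonicalize subterm:  h((((c ∘ d) ∘ a) ∘ h(c, a, a)) ∘ (c ∘ h(c, c, d)), ((h(c, b, b) ∘ c) ∘ b) ∘ (a ∘ d) ∘ d, h(d, c, b) ∘ h(b, c, c) ∘ h(d, d, d))  →  h(a ∘ c ∘ c ∘ d ∘ h(c, a, a) ∘ h(c, c, d), a ∘ b ∘ c ∘ d ∘ d ∘ h(c, b, b), h(b, c, c) ∘ h(d, c, b) ∘ h(d, d, d))
Canonicalize subterm:  h(a ∘ c ∘ a ∘ h(d, b, c), h(h(a, c, c), h(d, b, d ∘ n), h(c, c, d)), h(c ∘ b ∘ (c ∘ b), d ∘ b ∘ (a ∘ n), h(a, b, a)))  →  h(a ∘ a ∘ c ∘ h(d, b, c), h(h(a, c, c), h(d, b, d), h(c, c, d)), h(b ∘ b ∘ c ∘ c, a ∘ b ∘ d, h(a, b, a)))
Inside:  h(h(a ∘ a, a ∘ d ∘ d, c ∘ d ∘ b), c, c)  →  h(h(a ∘ a, a ∘ d ∘ d, b ∘ c ∘ d), c, c)
Order the arguments:  a ∘ c ∘ c ∘ h(a ∘ a ∘ c ∘ h(d, b, c), h(h(a, c, c), h(d, b, d), h(c, c, d)), h(b ∘ b ∘ c ∘ c, a ∘ b ∘ d, h(a, b, a))) ∘ h(a ∘ c ∘ c ∘ d ∘ h(c, a, a) ∘ h(c, c, d), a ∘ b ∘ c ∘ d ∘ d ∘ h(c, b, b), h(b, c, c) ∘ h(d, c, b) ∘ h(d, d, d)) ∘ h(h(a ∘ a, a ∘ d ∘ d, b ∘ c ∘ d), c, c)

Answer: a ∘ c ∘ c ∘ h(a ∘ a ∘ c ∘ h(d, b, c), h(h(a, c, c), h(d, b, d), h(c, c, d)), h(b ∘ b ∘ c ∘ c, a ∘ b ∘ d, h(a, b, a))) ∘ h(a ∘ c ∘ c ∘ d ∘ h(c, a, a) ∘ h(c, c, d), a ∘ b ∘ c ∘ d ∘ d ∘ h(c, b, b), h(b, c, c) ∘ h(d, c, b) ∘ h(d, d, d)) ∘ h(h(a ∘ a, a ∘ d ∘ d, b ∘ c ∘ d), c, c)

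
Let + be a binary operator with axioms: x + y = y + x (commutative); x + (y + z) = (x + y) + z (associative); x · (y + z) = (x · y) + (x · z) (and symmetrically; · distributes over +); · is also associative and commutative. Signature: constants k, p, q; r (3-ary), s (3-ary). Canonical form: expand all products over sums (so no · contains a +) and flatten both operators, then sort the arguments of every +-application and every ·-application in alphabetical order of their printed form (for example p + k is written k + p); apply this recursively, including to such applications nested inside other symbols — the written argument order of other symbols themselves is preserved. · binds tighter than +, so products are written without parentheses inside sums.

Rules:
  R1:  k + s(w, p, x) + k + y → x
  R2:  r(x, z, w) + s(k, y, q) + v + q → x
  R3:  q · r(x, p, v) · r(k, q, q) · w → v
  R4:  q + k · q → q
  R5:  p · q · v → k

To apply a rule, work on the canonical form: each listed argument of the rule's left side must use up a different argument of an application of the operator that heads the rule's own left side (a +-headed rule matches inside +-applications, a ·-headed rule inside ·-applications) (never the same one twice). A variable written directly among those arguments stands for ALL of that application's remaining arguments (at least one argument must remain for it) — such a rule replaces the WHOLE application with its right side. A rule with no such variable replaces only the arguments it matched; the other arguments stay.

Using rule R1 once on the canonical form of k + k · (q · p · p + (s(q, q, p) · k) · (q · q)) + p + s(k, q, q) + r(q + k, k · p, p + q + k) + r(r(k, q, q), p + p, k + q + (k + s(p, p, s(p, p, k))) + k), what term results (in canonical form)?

Answer: k + k · k · q · q · s(q, q, p) + k · p · p · q + p + r(k + q, k · p, k + p + q) + r(r(k, q, q), p + p, s(p, p, k)) + s(k, q, q)

Derivation:
Canonical form:  k + k · k · q · q · s(q, q, p) + k · p · p · q + p + r(k + q, k · p, k + p + q) + r(r(k, q, q), p + p, k + k + k + q + s(p, p, s(p, p, k))) + s(k, q, q)
Apply R1:  consuming k, k, s(p, p, s(p, p, k));  w := p, x := s(p, p, k), y := k + q
The extension variable absorbs all remaining arguments, so the whole application is rewritten.
Result:  k + k · k · q · q · s(q, q, p) + k · p · p · q + p + r(k + q, k · p, k + p + q) + r(r(k, q, q), p + p, s(p, p, k)) + s(k, q, q)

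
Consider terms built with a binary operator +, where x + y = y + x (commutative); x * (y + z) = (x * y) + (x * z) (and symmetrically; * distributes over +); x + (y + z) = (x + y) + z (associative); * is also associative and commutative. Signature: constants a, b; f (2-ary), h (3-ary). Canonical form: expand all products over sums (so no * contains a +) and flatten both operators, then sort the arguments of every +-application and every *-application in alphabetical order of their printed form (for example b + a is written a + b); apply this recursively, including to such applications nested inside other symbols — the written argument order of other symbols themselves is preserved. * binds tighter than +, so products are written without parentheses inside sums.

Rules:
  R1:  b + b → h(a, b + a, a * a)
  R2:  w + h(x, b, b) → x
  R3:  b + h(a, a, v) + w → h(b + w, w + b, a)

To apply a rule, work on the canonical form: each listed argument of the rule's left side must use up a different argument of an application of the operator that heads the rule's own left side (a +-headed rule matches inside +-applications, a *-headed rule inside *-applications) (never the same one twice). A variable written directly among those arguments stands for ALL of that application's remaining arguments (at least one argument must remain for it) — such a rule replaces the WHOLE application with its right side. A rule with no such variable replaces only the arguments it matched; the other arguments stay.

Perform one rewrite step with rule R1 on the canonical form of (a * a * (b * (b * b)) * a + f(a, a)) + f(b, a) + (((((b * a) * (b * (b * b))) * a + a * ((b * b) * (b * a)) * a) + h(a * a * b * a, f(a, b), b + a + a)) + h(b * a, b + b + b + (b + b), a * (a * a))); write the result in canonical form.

Answer: a * a * a * b * b * b + a * a * a * b * b * b + a * a * b * b * b * b + f(a, a) + f(b, a) + h(a * a * a * b, f(a, b), a + a + b) + h(a * b, b + b + b + h(a, a + b, a * a), a * a * a)

Derivation:
Canonical form:  a * a * a * b * b * b + a * a * a * b * b * b + a * a * b * b * b * b + f(a, a) + f(b, a) + h(a * a * a * b, f(a, b), a + a + b) + h(a * b, b + b + b + b + b, a * a * a)
Match R1:  consume b, b
Result:  a * a * a * b * b * b + a * a * a * b * b * b + a * a * b * b * b * b + f(a, a) + f(b, a) + h(a * a * a * b, f(a, b), a + a + b) + h(a * b, b + b + b + h(a, a + b, a * a), a * a * a)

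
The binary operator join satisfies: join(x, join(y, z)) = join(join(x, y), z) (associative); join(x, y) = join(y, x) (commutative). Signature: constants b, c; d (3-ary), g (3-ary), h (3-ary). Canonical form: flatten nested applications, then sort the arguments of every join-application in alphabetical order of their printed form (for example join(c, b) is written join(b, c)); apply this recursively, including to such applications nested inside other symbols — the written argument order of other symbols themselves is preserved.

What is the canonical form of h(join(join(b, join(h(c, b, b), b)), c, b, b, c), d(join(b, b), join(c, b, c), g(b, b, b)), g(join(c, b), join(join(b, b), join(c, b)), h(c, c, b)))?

Answer: h(join(b, b, b, b, c, c, h(c, b, b)), d(join(b, b), join(b, c, c), g(b, b, b)), g(join(b, c), join(b, b, b, c), h(c, c, b)))

Derivation:
Focus inside:  join(join(b, join(h(c, b, b), b)), c, b, b, c)
Merge nested applications:  join(b, h(c, b, b), b, c, b, b, c)
Sort:  join(b, b, b, b, c, c, h(c, b, b))
Rebuild:  h(join(b, b, b, b, c, c, h(c, b, b)), d(join(b, b), join(b, c, c), g(b, b, b)), g(join(b, c), join(b, b, b, c), h(c, c, b)))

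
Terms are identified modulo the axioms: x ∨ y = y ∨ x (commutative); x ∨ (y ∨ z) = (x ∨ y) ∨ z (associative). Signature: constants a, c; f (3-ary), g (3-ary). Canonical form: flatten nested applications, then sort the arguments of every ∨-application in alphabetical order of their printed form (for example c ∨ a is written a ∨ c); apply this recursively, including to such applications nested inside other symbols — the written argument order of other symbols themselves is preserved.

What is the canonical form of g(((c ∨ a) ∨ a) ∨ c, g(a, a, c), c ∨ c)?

Answer: g(a ∨ a ∨ c ∨ c, g(a, a, c), c ∨ c)

Derivation:
Focus inside:  ((c ∨ a) ∨ a) ∨ c
Un-nest:  c ∨ a ∨ a ∨ c
Sort:  a ∨ a ∨ c ∨ c
Put back:  g(a ∨ a ∨ c ∨ c, g(a, a, c), c ∨ c)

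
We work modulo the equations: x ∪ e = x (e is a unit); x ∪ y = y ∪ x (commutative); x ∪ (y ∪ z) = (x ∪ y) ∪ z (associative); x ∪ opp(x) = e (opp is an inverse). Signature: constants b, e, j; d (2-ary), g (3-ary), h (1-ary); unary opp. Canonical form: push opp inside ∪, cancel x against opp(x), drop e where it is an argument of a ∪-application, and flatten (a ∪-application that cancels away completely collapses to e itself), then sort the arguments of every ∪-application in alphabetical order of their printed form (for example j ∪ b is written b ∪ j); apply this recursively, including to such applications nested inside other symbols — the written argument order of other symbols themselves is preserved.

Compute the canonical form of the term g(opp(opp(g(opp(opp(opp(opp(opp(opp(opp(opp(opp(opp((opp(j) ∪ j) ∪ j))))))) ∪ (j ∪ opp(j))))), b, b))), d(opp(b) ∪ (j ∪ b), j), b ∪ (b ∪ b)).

Answer: g(g(j, b, b), d(j, j), b ∪ b ∪ b)

Derivation:
Work inside:  opp(opp(opp(opp(opp(opp(opp((opp(j) ∪ j) ∪ j))))))) ∪ (j ∪ opp(j))
Push opp inside:  distribute opp over ∪ and collapse double opp
Collect terms:  opp(j)
Rebuild:  g(g(j, b, b), d(j, j), b ∪ b ∪ b)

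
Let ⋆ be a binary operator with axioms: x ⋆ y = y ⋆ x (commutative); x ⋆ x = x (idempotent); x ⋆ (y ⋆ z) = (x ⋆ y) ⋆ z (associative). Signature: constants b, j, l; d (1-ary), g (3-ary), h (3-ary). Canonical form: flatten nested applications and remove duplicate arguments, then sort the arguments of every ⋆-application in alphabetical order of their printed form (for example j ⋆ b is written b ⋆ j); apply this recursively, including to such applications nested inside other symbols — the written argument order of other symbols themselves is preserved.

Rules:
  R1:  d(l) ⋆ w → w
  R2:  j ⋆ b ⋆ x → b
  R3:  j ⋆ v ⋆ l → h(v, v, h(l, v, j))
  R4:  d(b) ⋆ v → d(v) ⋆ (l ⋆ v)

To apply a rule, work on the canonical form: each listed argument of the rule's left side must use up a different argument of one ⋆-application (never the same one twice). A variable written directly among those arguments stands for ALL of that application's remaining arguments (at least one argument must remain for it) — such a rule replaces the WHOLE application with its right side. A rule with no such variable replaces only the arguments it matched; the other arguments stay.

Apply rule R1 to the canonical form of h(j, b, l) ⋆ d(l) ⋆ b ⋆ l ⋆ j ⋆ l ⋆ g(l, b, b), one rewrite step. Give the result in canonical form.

Canonical form:  b ⋆ d(l) ⋆ g(l, b, b) ⋆ h(j, b, l) ⋆ j ⋆ l
Apply R1:  consuming d(l);  w := b ⋆ g(l, b, b) ⋆ h(j, b, l) ⋆ j ⋆ l
The extension variable absorbs all remaining arguments, so the whole application is rewritten.
Giving:  b ⋆ g(l, b, b) ⋆ h(j, b, l) ⋆ j ⋆ l

Answer: b ⋆ g(l, b, b) ⋆ h(j, b, l) ⋆ j ⋆ l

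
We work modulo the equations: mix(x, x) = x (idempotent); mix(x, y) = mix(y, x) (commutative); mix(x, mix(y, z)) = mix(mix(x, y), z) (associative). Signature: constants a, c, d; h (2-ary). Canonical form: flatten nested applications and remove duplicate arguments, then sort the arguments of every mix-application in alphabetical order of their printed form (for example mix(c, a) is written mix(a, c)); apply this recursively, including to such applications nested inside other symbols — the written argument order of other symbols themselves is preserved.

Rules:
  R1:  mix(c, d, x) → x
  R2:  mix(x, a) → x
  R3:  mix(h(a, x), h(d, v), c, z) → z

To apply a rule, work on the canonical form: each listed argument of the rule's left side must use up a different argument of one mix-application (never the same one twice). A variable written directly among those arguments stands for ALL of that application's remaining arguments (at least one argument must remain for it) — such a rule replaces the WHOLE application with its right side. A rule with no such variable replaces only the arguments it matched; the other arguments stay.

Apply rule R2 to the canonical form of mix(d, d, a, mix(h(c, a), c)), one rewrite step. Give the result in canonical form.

Canonical form:  mix(a, c, d, h(c, a))
R2 matches:  uses a;  x := mix(c, d, h(c, a))
The variable takes the whole remainder — replace the entire application.
Result:  mix(c, d, h(c, a))

Answer: mix(c, d, h(c, a))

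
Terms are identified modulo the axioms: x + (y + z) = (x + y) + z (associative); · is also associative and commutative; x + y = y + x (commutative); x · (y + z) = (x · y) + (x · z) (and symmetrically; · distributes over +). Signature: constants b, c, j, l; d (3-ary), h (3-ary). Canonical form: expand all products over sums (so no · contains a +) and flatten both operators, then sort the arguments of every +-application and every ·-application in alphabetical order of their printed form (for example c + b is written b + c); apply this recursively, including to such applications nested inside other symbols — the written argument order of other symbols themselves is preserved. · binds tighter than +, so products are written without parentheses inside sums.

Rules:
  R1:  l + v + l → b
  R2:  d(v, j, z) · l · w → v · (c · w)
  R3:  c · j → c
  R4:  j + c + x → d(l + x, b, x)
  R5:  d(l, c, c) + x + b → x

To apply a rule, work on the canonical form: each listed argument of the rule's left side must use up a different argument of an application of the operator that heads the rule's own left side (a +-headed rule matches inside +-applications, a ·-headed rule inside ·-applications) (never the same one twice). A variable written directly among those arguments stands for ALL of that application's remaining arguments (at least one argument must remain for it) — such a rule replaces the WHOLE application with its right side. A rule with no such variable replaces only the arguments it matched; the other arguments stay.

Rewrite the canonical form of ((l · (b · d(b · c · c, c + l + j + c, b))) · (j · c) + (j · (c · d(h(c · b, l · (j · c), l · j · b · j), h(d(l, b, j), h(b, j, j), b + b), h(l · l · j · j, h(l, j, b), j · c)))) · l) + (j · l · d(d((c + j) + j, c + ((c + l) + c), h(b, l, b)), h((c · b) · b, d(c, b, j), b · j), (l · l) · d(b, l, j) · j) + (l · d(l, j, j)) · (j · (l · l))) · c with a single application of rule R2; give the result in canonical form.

Canonical form:  b · c · d(b · c · c, c + c + j + l, b) · j · l + c · d(d(c + j + j, c + c + c + l, h(b, l, b)), h(b · b · c, d(c, b, j), b · j), d(b, l, j) · j · l · l) · j · l + c · d(h(b · c, c · j · l, b · j · j · l), h(d(l, b, j), h(b, j, j), b + b), h(j · j · l · l, h(l, j, b), c · j)) · j · l + c · d(l, j, j) · j · l · l · l
R2 matches:  uses d(l, j, j), l;  v := l, w := c · j · l · l, z := j
The extension variable absorbs all remaining arguments, so the whole application is rewritten.
Giving:  b · c · d(b · c · c, c + c + j + l, b) · j · l + c · c · j · l · l · l + c · d(d(c + j + j, c + c + c + l, h(b, l, b)), h(b · b · c, d(c, b, j), b · j), d(b, l, j) · j · l · l) · j · l + c · d(h(b · c, c · j · l, b · j · j · l), h(d(l, b, j), h(b, j, j), b + b), h(j · j · l · l, h(l, j, b), c · j)) · j · l

Answer: b · c · d(b · c · c, c + c + j + l, b) · j · l + c · c · j · l · l · l + c · d(d(c + j + j, c + c + c + l, h(b, l, b)), h(b · b · c, d(c, b, j), b · j), d(b, l, j) · j · l · l) · j · l + c · d(h(b · c, c · j · l, b · j · j · l), h(d(l, b, j), h(b, j, j), b + b), h(j · j · l · l, h(l, j, b), c · j)) · j · l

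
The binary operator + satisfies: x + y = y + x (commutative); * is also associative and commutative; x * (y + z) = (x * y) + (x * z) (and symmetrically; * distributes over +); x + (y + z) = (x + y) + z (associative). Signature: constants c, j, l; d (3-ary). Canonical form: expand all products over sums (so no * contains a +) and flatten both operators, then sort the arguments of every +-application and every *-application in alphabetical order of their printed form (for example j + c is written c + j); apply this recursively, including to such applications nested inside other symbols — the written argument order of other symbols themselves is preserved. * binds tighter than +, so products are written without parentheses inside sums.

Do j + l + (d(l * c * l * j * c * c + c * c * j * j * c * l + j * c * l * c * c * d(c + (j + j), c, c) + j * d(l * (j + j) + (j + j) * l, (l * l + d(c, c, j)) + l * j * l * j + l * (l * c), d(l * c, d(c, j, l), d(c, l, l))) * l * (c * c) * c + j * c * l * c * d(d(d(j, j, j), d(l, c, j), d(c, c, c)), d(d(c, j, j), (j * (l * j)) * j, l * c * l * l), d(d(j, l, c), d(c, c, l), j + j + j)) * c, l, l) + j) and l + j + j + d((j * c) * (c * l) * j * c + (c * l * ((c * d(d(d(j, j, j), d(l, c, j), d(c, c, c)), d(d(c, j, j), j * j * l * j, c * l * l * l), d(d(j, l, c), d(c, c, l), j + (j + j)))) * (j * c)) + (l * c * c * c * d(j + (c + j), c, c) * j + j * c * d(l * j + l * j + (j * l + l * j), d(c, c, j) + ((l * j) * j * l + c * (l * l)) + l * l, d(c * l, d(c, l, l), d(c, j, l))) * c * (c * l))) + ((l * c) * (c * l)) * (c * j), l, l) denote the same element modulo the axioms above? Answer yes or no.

Answer: no — d(c * c * c * d(c + j + j, c, c) * j * l + c * c * c * d(d(d(j, j, j), d(l, c, j), d(c, c, c)), d(d(c, j, j), j * j * j * l, c * l * l * l), d(d(j, l, c), d(c, c, l), j + j + j)) * j * l + c * c * c * d(j * l + j * l + j * l + j * l, c * l * l + d(c, c, j) + j * j * l * l + l * l, d(c * l, d(c, j, l), d(c, l, l))) * j * l + c * c * c * j * j * l + c * c * c * j * l * l, l, l) + j + j + l vs d(c * c * c * d(c + j + j, c, c) * j * l + c * c * c * d(d(d(j, j, j), d(l, c, j), d(c, c, c)), d(d(c, j, j), j * j * j * l, c * l * l * l), d(d(j, l, c), d(c, c, l), j + j + j)) * j * l + c * c * c * d(j * l + j * l + j * l + j * l, c * l * l + d(c, c, j) + j * j * l * l + l * l, d(c * l, d(c, l, l), d(c, j, l))) * j * l + c * c * c * j * j * l + c * c * c * j * l * l, l, l) + j + j + l

Derivation:
Left:  j + l + (d(l * c * l * j * c * c + c * c * j * j * c * l + j * c * l * c * c * d(c + (j + j), c, c) + j * d(l * (j + j) + (j + j) * l, (l * l + d(c, c, j)) + l * j * l * j + l * (l * c), d(l * c, d(c, j, l), d(c, l, l))) * l * (c * c) * c + j * c * l * c * d(d(d(j, j, j), d(l, c, j), d(c, c, c)), d(d(c, j, j), (j * (l * j)) * j, l * c * l * l), d(d(j, l, c), d(c, c, l), j + j + j)) * c, l, l) + j)
  Distribute:  j + l + d(c * c * c * d(c + j + j, c, c) * j * l + c * c * c * d(d(d(j, j, j), d(l, c, j), d(c, c, c)), d(d(c, j, j), j * j * j * l, c * l * l * l), d(d(j, l, c), d(c, c, l), j + j + j)) * j * l + c * c * c * d(j * l + j * l + j * l + j * l, c * l * l + d(c, c, j) + j * j * l * l + l * l, d(c * l, d(c, j, l), d(c, l, l))) * j * l + c * c * c * j * j * l + c * c * c * j * l * l, l, l) + j
  Order the arguments:  d(c * c * c * d(c + j + j, c, c) * j * l + c * c * c * d(d(d(j, j, j), d(l, c, j), d(c, c, c)), d(d(c, j, j), j * j * j * l, c * l * l * l), d(d(j, l, c), d(c, c, l), j + j + j)) * j * l + c * c * c * d(j * l + j * l + j * l + j * l, c * l * l + d(c, c, j) + j * j * l * l + l * l, d(c * l, d(c, j, l), d(c, l, l))) * j * l + c * c * c * j * j * l + c * c * c * j * l * l, l, l) + j + j + l
Right:  l + j + j + d((j * c) * (c * l) * j * c + (c * l * ((c * d(d(d(j, j, j), d(l, c, j), d(c, c, c)), d(d(c, j, j), j * j * l * j, c * l * l * l), d(d(j, l, c), d(c, c, l), j + (j + j)))) * (j * c)) + (l * c * c * c * d(j + (c + j), c, c) * j + j * c * d(l * j + l * j + (j * l + l * j), d(c, c, j) + ((l * j) * j * l + c * (l * l)) + l * l, d(c * l, d(c, l, l), d(c, j, l))) * c * (c * l))) + ((l * c) * (c * l)) * (c * j), l, l)
  Un-nest:  l + j + j + d(c * c * c * d(c + j + j, c, c) * j * l + c * c * c * d(d(d(j, j, j), d(l, c, j), d(c, c, c)), d(d(c, j, j), j * j * j * l, c * l * l * l), d(d(j, l, c), d(c, c, l), j + j + j)) * j * l + c * c * c * d(j * l + j * l + j * l + j * l, c * l * l + d(c, c, j) + j * j * l * l + l * l, d(c * l, d(c, l, l), d(c, j, l))) * j * l + c * c * c * j * j * l + c * c * c * j * l * l, l, l)
  Sort:  d(c * c * c * d(c + j + j, c, c) * j * l + c * c * c * d(d(d(j, j, j), d(l, c, j), d(c, c, c)), d(d(c, j, j), j * j * j * l, c * l * l * l), d(d(j, l, c), d(c, c, l), j + j + j)) * j * l + c * c * c * d(j * l + j * l + j * l + j * l, c * l * l + d(c, c, j) + j * j * l * l + l * l, d(c * l, d(c, l, l), d(c, j, l))) * j * l + c * c * c * j * j * l + c * c * c * j * l * l, l, l) + j + j + l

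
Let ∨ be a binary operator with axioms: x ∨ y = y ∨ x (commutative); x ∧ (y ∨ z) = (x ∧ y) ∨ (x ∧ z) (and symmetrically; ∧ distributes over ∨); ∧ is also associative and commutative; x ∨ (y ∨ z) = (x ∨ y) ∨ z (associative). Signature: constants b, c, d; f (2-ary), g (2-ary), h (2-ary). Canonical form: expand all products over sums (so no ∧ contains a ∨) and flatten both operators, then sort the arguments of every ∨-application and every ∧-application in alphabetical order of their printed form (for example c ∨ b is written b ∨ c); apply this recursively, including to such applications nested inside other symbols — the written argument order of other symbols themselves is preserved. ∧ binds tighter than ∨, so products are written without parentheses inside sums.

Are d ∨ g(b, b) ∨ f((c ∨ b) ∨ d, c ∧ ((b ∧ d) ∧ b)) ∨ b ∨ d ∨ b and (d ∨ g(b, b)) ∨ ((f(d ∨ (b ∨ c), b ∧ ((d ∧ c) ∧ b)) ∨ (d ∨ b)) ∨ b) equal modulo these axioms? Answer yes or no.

Left:  d ∨ g(b, b) ∨ f((c ∨ b) ∨ d, c ∧ ((b ∧ d) ∧ b)) ∨ b ∨ d ∨ b
  Flatten:  d ∨ g(b, b) ∨ f(b ∨ c ∨ d, b ∧ b ∧ c ∧ d) ∨ b ∨ d ∨ b
  Order the arguments:  b ∨ b ∨ d ∨ d ∨ f(b ∨ c ∨ d, b ∧ b ∧ c ∧ d) ∨ g(b, b)
Right:  (d ∨ g(b, b)) ∨ ((f(d ∨ (b ∨ c), b ∧ ((d ∧ c) ∧ b)) ∨ (d ∨ b)) ∨ b)
  Flatten:  d ∨ g(b, b) ∨ f(b ∨ c ∨ d, b ∧ b ∧ c ∧ d) ∨ d ∨ b ∨ b
  Sort arguments:  b ∨ b ∨ d ∨ d ∨ f(b ∨ c ∨ d, b ∧ b ∧ c ∧ d) ∨ g(b, b)

Answer: yes — both canonical forms are b ∨ b ∨ d ∨ d ∨ f(b ∨ c ∨ d, b ∧ b ∧ c ∧ d) ∨ g(b, b)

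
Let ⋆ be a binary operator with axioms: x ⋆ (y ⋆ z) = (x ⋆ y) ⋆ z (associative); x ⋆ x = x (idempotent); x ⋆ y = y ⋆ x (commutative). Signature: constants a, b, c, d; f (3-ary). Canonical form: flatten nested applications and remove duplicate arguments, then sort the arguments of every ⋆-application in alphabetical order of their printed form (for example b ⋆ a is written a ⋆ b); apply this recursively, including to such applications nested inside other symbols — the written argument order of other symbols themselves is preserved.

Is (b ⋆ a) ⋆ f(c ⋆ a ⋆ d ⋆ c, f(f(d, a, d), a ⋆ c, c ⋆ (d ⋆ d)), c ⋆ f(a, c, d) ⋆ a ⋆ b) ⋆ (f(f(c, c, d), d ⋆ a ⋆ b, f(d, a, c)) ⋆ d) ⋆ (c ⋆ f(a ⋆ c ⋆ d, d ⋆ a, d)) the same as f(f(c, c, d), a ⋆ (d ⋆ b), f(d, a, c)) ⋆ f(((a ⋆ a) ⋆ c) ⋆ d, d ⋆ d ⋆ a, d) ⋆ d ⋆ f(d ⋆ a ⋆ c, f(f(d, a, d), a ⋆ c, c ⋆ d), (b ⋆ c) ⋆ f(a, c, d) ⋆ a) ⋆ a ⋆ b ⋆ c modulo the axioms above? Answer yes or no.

Left:  (b ⋆ a) ⋆ f(c ⋆ a ⋆ d ⋆ c, f(f(d, a, d), a ⋆ c, c ⋆ (d ⋆ d)), c ⋆ f(a, c, d) ⋆ a ⋆ b) ⋆ (f(f(c, c, d), d ⋆ a ⋆ b, f(d, a, c)) ⋆ d) ⋆ (c ⋆ f(a ⋆ c ⋆ d, d ⋆ a, d))
  Merge nested applications:  b ⋆ a ⋆ f(c ⋆ a ⋆ d ⋆ c, f(f(d, a, d), a ⋆ c, c ⋆ (d ⋆ d)), c ⋆ f(a, c, d) ⋆ a ⋆ b) ⋆ f(f(c, c, d), d ⋆ a ⋆ b, f(d, a, c)) ⋆ d ⋆ c ⋆ f(a ⋆ c ⋆ d, d ⋆ a, d)
  Canonicalize subterm:  f(c ⋆ a ⋆ d ⋆ c, f(f(d, a, d), a ⋆ c, c ⋆ (d ⋆ d)), c ⋆ f(a, c, d) ⋆ a ⋆ b)  →  f(a ⋆ c ⋆ d, f(f(d, a, d), a ⋆ c, c ⋆ d), a ⋆ b ⋆ c ⋆ f(a, c, d))
  Inside:  f(f(c, c, d), d ⋆ a ⋆ b, f(d, a, c))  →  f(f(c, c, d), a ⋆ b ⋆ d, f(d, a, c))
  Canonicalize subterm:  f(a ⋆ c ⋆ d, d ⋆ a, d)  →  f(a ⋆ c ⋆ d, a ⋆ d, d)
  Sort arguments:  a ⋆ b ⋆ c ⋆ d ⋆ f(a ⋆ c ⋆ d, a ⋆ d, d) ⋆ f(a ⋆ c ⋆ d, f(f(d, a, d), a ⋆ c, c ⋆ d), a ⋆ b ⋆ c ⋆ f(a, c, d)) ⋆ f(f(c, c, d), a ⋆ b ⋆ d, f(d, a, c))
Right:  f(f(c, c, d), a ⋆ (d ⋆ b), f(d, a, c)) ⋆ f(((a ⋆ a) ⋆ c) ⋆ d, d ⋆ d ⋆ a, d) ⋆ d ⋆ f(d ⋆ a ⋆ c, f(f(d, a, d), a ⋆ c, c ⋆ d), (b ⋆ c) ⋆ f(a, c, d) ⋆ a) ⋆ a ⋆ b ⋆ c
  Simplify inside:  f(f(c, c, d), a ⋆ (d ⋆ b), f(d, a, c))  →  f(f(c, c, d), a ⋆ b ⋆ d, f(d, a, c))
  Simplify inside:  f(((a ⋆ a) ⋆ c) ⋆ d, d ⋆ d ⋆ a, d)  →  f(a ⋆ c ⋆ d, a ⋆ d, d)
  Inside:  f(d ⋆ a ⋆ c, f(f(d, a, d), a ⋆ c, c ⋆ d), (b ⋆ c) ⋆ f(a, c, d) ⋆ a)  →  f(a ⋆ c ⋆ d, f(f(d, a, d), a ⋆ c, c ⋆ d), a ⋆ b ⋆ c ⋆ f(a, c, d))
  Sort arguments:  a ⋆ b ⋆ c ⋆ d ⋆ f(a ⋆ c ⋆ d, a ⋆ d, d) ⋆ f(a ⋆ c ⋆ d, f(f(d, a, d), a ⋆ c, c ⋆ d), a ⋆ b ⋆ c ⋆ f(a, c, d)) ⋆ f(f(c, c, d), a ⋆ b ⋆ d, f(d, a, c))

Answer: yes — both canonical forms are a ⋆ b ⋆ c ⋆ d ⋆ f(a ⋆ c ⋆ d, a ⋆ d, d) ⋆ f(a ⋆ c ⋆ d, f(f(d, a, d), a ⋆ c, c ⋆ d), a ⋆ b ⋆ c ⋆ f(a, c, d)) ⋆ f(f(c, c, d), a ⋆ b ⋆ d, f(d, a, c))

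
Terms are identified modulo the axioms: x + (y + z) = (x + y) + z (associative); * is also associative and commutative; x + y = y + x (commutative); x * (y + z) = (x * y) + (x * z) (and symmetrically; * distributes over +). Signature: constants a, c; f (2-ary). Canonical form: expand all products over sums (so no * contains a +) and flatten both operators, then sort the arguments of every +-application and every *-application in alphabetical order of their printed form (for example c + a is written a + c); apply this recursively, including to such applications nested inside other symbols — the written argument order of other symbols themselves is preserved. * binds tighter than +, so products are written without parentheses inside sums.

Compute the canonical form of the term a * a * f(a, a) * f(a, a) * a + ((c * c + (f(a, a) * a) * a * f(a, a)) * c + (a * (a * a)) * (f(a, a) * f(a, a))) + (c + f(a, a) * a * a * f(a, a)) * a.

Answer: a * a * a * f(a, a) * f(a, a) + a * a * a * f(a, a) * f(a, a) + a * a * a * f(a, a) * f(a, a) + a * a * c * f(a, a) * f(a, a) + a * c + c * c * c

Derivation:
Expand products over sums:  a * a * a * f(a, a) * f(a, a) + c * c * c + a * a * c * f(a, a) * f(a, a) + a * a * a * f(a, a) * f(a, a) + a * c + a * a * a * f(a, a) * f(a, a)
Sort arguments:  a * a * a * f(a, a) * f(a, a) + a * a * a * f(a, a) * f(a, a) + a * a * a * f(a, a) * f(a, a) + a * a * c * f(a, a) * f(a, a) + a * c + c * c * c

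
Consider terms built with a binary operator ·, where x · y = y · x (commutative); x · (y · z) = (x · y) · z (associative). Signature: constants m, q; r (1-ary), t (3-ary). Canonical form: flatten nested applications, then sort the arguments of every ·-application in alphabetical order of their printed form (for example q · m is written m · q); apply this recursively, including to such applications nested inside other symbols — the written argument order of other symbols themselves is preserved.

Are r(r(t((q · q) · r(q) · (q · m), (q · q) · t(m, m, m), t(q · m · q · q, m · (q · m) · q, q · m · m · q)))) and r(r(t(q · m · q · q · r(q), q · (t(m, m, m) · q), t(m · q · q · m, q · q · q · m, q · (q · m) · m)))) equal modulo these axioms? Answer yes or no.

Left:  r(r(t((q · q) · r(q) · (q · m), (q · q) · t(m, m, m), t(q · m · q · q, m · (q · m) · q, q · m · m · q))))
  Focus inside:  (q · q) · r(q) · (q · m)
  Merge nested applications:  q · q · r(q) · q · m
  Sort arguments:  m · q · q · q · r(q)
  Reassemble:  r(r(t(m · q · q · q · r(q), q · q · t(m, m, m), t(m · q · q · q, m · m · q · q, m · m · q · q))))
Right:  r(r(t(q · m · q · q · r(q), q · (t(m, m, m) · q), t(m · q · q · m, q · q · q · m, q · (q · m) · m))))
  Work inside:  q · (t(m, m, m) · q)
  Un-nest:  q · t(m, m, m) · q
  Sort:  q · q · t(m, m, m)
  Rebuild:  r(r(t(m · q · q · q · r(q), q · q · t(m, m, m), t(m · m · q · q, m · q · q · q, m · m · q · q))))

Answer: no — r(r(t(m · q · q · q · r(q), q · q · t(m, m, m), t(m · q · q · q, m · m · q · q, m · m · q · q)))) vs r(r(t(m · q · q · q · r(q), q · q · t(m, m, m), t(m · m · q · q, m · q · q · q, m · m · q · q))))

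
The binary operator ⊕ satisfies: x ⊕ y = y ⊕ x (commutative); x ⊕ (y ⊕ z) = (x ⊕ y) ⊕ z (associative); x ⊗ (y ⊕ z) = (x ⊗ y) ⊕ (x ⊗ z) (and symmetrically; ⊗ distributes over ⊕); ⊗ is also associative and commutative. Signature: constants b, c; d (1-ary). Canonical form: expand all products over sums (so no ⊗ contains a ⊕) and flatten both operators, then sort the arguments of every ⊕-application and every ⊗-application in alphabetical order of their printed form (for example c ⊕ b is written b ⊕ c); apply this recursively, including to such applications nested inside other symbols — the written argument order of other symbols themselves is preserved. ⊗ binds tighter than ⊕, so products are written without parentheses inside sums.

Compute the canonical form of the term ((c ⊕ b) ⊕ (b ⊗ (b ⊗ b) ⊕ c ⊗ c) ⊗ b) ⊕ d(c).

Answer: b ⊕ b ⊗ b ⊗ b ⊗ b ⊕ b ⊗ c ⊗ c ⊕ c ⊕ d(c)

Derivation:
Expand products over sums:  c ⊕ b ⊕ b ⊗ b ⊗ b ⊗ b ⊕ b ⊗ c ⊗ c ⊕ d(c)
Order the arguments:  b ⊕ b ⊗ b ⊗ b ⊗ b ⊕ b ⊗ c ⊗ c ⊕ c ⊕ d(c)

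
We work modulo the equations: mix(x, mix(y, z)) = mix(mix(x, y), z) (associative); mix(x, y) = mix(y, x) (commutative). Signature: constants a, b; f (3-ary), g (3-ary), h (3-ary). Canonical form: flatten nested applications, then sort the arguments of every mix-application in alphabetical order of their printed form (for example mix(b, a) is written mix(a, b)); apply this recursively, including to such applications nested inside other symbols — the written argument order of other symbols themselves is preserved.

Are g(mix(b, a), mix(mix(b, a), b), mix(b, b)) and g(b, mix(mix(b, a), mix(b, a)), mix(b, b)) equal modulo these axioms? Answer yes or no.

Answer: no — g(mix(a, b), mix(a, b, b), mix(b, b)) vs g(b, mix(a, a, b, b), mix(b, b))

Derivation:
Left:  g(mix(b, a), mix(mix(b, a), b), mix(b, b))
  Focus inside:  mix(mix(b, a), b)
  Merge nested applications:  mix(b, a, b)
  Order the arguments:  mix(a, b, b)
  Rebuild:  g(mix(a, b), mix(a, b, b), mix(b, b))
Right:  g(b, mix(mix(b, a), mix(b, a)), mix(b, b))
  Focus inside:  mix(mix(b, a), mix(b, a))
  Flatten:  mix(b, a, b, a)
  Sort:  mix(a, a, b, b)
  Put back:  g(b, mix(a, a, b, b), mix(b, b))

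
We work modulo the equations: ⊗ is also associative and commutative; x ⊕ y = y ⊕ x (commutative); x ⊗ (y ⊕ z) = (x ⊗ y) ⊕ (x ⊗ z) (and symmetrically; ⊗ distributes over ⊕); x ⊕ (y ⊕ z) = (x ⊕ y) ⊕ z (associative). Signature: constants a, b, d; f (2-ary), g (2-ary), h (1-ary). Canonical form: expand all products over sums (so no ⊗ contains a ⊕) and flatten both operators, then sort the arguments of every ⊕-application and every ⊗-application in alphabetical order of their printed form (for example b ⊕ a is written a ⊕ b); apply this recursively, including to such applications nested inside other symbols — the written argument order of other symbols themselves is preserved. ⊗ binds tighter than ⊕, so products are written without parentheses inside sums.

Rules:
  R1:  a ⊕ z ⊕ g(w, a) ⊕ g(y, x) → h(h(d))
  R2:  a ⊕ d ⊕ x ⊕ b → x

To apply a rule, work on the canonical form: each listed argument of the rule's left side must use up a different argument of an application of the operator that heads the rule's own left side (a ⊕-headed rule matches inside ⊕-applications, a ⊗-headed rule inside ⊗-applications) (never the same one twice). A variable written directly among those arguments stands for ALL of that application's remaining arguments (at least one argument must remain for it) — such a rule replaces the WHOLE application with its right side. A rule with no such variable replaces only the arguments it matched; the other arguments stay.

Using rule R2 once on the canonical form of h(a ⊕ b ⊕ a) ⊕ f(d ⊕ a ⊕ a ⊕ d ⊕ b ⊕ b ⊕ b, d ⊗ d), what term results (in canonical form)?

Answer: f(a ⊕ b ⊕ b ⊕ d, d ⊗ d) ⊕ h(a ⊕ a ⊕ b)

Derivation:
Canonical form:  f(a ⊕ a ⊕ b ⊕ b ⊕ b ⊕ d ⊕ d, d ⊗ d) ⊕ h(a ⊕ a ⊕ b)
R2 matches:  uses a, b, d;  x := a ⊕ b ⊕ b ⊕ d
Every leftover argument binds to the variable; the entire application is replaced.
New term:  f(a ⊕ b ⊕ b ⊕ d, d ⊗ d) ⊕ h(a ⊕ a ⊕ b)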